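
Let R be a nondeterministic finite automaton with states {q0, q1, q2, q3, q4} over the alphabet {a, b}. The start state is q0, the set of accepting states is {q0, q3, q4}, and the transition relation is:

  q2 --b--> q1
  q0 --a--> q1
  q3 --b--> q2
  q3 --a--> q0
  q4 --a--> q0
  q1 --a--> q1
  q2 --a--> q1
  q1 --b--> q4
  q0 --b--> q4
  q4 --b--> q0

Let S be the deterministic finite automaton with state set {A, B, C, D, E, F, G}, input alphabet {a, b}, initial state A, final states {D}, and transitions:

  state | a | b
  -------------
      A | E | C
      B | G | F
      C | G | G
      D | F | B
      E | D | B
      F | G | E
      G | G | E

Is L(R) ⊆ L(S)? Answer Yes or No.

The empty string ε is in L(R) but not in L(S).
So L(R) ⊄ L(S).

No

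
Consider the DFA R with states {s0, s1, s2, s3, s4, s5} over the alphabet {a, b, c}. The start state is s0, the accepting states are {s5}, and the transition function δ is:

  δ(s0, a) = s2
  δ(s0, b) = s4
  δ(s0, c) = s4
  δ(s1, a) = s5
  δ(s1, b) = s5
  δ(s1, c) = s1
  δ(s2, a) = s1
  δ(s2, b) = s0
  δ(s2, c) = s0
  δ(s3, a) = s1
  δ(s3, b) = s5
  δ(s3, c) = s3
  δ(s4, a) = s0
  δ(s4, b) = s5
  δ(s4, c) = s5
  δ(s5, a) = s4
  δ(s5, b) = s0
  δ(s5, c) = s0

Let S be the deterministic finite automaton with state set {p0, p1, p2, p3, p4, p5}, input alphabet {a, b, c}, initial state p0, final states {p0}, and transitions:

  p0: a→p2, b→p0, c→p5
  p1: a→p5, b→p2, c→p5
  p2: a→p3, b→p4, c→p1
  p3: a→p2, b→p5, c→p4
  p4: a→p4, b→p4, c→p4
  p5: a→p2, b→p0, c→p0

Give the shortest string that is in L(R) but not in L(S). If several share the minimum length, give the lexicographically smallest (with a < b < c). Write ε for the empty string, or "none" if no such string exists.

bc

The string bc is accepted by R but not by S.
No shorter string lies in the difference, and bc is the lexicographically first length-2 string in L(R) \ L(S).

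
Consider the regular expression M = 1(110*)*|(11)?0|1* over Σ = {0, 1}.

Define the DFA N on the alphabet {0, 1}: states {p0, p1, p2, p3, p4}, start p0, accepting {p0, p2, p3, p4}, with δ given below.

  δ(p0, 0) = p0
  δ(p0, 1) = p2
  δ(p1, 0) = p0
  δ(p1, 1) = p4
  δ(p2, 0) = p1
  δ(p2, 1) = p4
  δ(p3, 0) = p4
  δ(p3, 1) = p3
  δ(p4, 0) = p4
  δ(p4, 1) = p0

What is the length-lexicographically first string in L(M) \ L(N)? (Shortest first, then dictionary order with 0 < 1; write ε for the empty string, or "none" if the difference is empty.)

The string 11111110 is accepted by M but not by N.
No shorter string lies in the difference, and 11111110 is the lexicographically first length-8 string in L(M) \ L(N).

11111110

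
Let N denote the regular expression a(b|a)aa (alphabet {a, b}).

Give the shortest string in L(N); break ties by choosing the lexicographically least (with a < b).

By inspection of the expression, no string of length less than 4 matches, and aaaa is the lexicographically first match of length 4.

aaaa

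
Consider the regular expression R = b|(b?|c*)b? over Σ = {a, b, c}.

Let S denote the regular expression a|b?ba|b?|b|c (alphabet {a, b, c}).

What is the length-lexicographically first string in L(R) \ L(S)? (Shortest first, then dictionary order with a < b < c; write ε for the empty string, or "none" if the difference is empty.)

The string bb is accepted by R but not by S.
No shorter string lies in the difference, and bb is the lexicographically first length-2 string in L(R) \ L(S).

bb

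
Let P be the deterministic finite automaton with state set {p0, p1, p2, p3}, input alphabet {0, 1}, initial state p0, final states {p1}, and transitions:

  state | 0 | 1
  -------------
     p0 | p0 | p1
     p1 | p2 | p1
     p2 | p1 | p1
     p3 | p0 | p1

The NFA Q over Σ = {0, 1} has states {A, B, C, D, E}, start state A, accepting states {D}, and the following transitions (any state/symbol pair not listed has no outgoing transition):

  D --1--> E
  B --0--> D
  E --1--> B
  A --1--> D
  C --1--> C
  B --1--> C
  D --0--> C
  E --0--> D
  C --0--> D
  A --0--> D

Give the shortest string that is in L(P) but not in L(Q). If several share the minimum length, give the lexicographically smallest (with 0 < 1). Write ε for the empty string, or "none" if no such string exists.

The string 01 is accepted by P but not by Q.
No shorter string lies in the difference, and 01 is the lexicographically first length-2 string in L(P) \ L(Q).

01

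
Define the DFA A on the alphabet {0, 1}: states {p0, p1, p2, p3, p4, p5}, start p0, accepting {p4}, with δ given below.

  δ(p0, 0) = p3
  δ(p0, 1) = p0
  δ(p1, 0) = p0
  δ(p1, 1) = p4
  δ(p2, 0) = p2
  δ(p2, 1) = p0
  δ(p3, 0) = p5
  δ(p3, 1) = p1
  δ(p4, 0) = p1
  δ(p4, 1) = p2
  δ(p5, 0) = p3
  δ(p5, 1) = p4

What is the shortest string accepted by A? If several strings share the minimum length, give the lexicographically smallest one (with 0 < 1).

001

A breadth-first search from p0 reaches an accepting state first via the path p0 → p3 → p5 → p4 on input 001.
No string of length < 3 is accepted (BFS exhausts all shorter strings without reaching an accepting state), and 001 is the lexicographically least accepting string of length 3.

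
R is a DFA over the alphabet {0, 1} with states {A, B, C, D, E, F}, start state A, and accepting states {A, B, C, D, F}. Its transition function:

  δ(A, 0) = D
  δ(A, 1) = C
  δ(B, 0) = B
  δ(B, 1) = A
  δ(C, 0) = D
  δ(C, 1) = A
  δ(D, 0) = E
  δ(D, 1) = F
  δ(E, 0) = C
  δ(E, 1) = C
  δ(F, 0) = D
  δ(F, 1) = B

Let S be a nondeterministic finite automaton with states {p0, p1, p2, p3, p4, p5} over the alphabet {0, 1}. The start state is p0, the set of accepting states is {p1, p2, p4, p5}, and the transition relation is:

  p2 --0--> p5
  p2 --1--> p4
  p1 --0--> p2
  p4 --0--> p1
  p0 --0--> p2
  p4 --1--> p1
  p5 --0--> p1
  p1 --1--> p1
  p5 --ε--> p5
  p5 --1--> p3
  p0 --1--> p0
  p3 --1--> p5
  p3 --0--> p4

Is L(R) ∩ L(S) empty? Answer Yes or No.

The string 0 is accepted by both R and S.
Hence L(R) ∩ L(S) ≠ ∅.

No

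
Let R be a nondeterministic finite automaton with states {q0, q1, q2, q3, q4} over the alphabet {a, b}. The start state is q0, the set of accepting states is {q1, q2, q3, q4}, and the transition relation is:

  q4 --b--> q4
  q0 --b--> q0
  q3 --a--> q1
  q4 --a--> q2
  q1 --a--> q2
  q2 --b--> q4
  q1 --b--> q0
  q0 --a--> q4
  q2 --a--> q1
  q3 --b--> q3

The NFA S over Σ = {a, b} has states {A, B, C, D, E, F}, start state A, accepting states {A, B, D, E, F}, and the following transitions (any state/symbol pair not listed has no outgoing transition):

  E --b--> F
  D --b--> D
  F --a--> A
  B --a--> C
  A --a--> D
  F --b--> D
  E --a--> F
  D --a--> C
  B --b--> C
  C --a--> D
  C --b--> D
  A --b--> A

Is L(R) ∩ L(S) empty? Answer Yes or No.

The string a is accepted by both R and S.
Hence L(R) ∩ L(S) ≠ ∅.

No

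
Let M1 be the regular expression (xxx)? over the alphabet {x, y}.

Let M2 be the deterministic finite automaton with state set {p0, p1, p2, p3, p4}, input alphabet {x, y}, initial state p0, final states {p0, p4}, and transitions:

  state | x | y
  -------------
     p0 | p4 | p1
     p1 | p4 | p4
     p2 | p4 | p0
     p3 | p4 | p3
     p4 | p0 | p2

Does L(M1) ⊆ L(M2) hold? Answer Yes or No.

Converting the expression M1 to a DFA (subset construction, then merging equivalent states) gives the minimal DFA with states {r0, r1, r2, r3, r4}, start state r0, accepting states {r0, r4} and transitions r0: x→r1, y→r2; r1: x→r3, y→r2; r2: x→r2, y→r2; r3: x→r4, y→r2; r4: x→r2, y→r2.
Exploring the product automaton M1 × M2 from the start pair (r0, p0), following both machines on each input symbol, reaches 8 state pairs: (r0, p0), (r1, p4), (r2, p1), (r3, p0), (r2, p2), (r2, p4), (r4, p4), (r2, p0).
M1 accepts in {r0, r4} and M2 accepts in {p0, p4}. The reachable pairs whose M1-component is accepting are (r0, p0), (r4, p4); in each of them the M2-component is accepting too, so the product for L(M1) \ L(M2) (M1-component accepting, M2-component rejecting) has no reachable accepting pair and the difference is empty.
Hence every string in L(M1) is also in L(M2).

Yes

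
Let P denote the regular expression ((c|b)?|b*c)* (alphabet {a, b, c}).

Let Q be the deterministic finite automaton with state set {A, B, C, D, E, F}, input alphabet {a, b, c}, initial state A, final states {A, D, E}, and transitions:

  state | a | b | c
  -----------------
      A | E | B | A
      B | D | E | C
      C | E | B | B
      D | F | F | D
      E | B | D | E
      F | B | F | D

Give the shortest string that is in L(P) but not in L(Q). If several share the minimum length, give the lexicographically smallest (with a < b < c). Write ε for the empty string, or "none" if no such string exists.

b

The string b is accepted by P but not by Q.
No shorter string lies in the difference, and b is the lexicographically first length-1 string in L(P) \ L(Q).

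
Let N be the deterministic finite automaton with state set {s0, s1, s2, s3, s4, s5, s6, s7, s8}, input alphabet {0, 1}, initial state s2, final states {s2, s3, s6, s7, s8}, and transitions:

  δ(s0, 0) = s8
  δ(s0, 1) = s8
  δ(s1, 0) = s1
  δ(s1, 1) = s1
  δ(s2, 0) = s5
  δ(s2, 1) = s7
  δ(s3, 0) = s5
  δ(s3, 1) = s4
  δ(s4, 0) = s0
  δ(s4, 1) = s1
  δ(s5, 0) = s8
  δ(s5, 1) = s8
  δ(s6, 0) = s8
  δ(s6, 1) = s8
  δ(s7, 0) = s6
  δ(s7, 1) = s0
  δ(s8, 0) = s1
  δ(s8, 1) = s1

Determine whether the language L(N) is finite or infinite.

finite

The useful states (reachable from s2 and able to reach an accepting state) are {s0, s2, s5, s6, s7, s8}.
Restricted to these states the transition graph has no cycle, so every accepting path has bounded length and L is finite.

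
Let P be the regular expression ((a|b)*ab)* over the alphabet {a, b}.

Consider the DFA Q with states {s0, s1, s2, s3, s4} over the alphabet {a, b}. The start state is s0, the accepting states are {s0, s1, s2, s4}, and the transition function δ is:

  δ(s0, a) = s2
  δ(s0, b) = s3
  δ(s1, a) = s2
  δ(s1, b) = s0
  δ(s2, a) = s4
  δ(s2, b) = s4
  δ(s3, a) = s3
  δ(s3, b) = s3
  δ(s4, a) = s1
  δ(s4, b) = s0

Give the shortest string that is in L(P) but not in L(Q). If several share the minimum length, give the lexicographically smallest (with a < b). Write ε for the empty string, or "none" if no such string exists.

The string bab is accepted by P but not by Q.
No shorter string lies in the difference, and bab is the lexicographically first length-3 string in L(P) \ L(Q).

bab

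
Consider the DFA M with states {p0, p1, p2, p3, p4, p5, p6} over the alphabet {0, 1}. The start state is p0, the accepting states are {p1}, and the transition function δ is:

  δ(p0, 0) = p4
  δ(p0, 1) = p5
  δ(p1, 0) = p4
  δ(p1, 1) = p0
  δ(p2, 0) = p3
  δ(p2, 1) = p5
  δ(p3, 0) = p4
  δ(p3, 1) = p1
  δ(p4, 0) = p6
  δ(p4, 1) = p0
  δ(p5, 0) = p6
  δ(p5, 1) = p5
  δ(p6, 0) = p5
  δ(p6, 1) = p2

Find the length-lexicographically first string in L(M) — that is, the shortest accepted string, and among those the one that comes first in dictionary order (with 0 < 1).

A breadth-first search from p0 reaches an accepting state first via the path p0 → p4 → p6 → p2 → p3 → p1 on input 00101.
No string of length < 5 is accepted (BFS exhausts all shorter strings without reaching an accepting state), and 00101 is the lexicographically least accepting string of length 5.

00101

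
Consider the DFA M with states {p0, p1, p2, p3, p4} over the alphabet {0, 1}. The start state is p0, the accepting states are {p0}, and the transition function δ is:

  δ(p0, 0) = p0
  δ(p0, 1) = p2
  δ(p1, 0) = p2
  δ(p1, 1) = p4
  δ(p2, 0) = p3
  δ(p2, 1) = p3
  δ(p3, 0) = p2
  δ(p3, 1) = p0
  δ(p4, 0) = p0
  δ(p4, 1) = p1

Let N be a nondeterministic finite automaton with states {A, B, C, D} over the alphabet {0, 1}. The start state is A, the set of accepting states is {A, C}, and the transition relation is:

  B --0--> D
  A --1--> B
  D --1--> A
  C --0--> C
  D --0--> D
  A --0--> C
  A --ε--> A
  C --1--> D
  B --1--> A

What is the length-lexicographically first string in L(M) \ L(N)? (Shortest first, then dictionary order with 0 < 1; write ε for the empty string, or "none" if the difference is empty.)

The string 111 is accepted by M but not by N.
No shorter string lies in the difference, and 111 is the lexicographically first length-3 string in L(M) \ L(N).

111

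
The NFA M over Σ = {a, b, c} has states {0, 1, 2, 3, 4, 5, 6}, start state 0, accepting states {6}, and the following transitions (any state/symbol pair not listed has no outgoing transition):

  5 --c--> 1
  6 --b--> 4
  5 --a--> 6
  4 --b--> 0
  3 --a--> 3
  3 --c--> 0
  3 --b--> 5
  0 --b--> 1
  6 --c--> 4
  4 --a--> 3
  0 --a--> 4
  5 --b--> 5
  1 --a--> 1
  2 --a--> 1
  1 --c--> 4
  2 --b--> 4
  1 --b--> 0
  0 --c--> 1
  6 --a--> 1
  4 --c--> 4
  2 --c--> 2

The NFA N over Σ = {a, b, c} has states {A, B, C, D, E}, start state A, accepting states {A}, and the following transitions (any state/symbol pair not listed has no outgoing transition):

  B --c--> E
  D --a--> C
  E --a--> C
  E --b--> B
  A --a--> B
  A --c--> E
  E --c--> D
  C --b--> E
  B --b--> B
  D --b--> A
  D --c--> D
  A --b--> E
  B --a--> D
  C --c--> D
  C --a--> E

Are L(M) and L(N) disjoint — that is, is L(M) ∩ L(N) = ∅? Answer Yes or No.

Yes

Exploring the product automaton M × N from the start pair (0, A), following both machines on each input symbol, reaches 24 state pairs: (0, A), (4, B), (1, E), (3, D), (0, B), (4, E), (1, C), (4, D), (3, C), (5, A), (0, D), (1, B), (0, E), (3, E), (5, E), (6, B), (4, C), (1, A), (1, D), (5, B), (6, C), (6, D), (4, A), (3, B).
M accepts in {6} and N accepts in {A}; no reachable pair has both components accepting, so no string drives both machines to acceptance simultaneously and L(M) ∩ L(N) = ∅.
So no string is accepted by both, and the intersection is empty.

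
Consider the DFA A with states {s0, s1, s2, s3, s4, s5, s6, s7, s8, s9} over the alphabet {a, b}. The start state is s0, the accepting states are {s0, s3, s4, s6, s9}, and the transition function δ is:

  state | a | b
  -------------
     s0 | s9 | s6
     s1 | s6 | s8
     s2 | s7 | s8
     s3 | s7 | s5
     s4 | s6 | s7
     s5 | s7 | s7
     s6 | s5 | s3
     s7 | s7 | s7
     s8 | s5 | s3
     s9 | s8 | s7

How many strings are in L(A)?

5

The useful subgraph on states {s0, s3, s6, s8, s9} is acyclic, so L(A) is finite; the longest accepting path visits 4 useful states, giving maximum string length 3.
Counting accepting paths from s0 by length: 1 of length 0, 2 of length 1, 1 of length 2, 1 of length 3. Total 5.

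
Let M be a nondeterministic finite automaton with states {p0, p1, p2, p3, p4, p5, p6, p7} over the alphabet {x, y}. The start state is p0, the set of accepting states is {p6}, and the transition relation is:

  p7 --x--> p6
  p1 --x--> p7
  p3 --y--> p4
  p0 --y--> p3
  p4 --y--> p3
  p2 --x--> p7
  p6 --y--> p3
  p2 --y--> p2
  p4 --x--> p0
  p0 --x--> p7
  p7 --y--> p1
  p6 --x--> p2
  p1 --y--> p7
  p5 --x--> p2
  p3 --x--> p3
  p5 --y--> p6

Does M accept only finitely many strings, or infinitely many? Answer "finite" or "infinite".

State p3 is reachable from the start and can reach an accepting state, and it lies on the cycle p3 → p3.
Traversing that cycle any number of times yields accepted strings of unbounded length, so the language is infinite.

infinite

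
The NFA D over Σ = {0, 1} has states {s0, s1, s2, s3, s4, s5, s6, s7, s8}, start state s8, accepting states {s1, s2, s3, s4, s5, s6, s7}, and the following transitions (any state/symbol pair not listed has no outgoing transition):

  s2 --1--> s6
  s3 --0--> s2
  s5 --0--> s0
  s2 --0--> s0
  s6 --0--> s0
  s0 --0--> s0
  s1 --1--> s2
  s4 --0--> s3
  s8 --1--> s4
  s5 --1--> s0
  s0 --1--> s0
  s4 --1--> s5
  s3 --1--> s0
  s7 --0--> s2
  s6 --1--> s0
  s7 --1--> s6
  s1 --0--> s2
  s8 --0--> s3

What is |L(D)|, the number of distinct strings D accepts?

8

The useful subgraph on states {s2, s3, s4, s5, s6, s8} is acyclic, so L(D) is finite; the longest accepting path visits 5 useful states, giving maximum string length 4.
Counting accepting paths from s8 by length: 2 of length 1, 3 of length 2, 2 of length 3, 1 of length 4. Total 8.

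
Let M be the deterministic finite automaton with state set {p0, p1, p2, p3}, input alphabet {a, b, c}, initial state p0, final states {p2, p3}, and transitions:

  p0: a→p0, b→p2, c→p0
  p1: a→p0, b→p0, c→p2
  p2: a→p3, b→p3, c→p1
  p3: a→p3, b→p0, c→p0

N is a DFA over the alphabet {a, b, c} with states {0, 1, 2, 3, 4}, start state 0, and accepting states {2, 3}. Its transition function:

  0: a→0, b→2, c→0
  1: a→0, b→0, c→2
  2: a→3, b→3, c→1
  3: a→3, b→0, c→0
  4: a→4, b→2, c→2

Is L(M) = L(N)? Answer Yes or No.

Exploring the product automaton M × N from the start pair (p0, 0), following both machines on each input symbol, reaches 4 state pairs: (p0, 0), (p2, 2), (p3, 3), (p1, 1).
M accepts in {p2, p3} and N accepts in {2, 3}. In every reachable pair the two components are either both accepting — (p2, 2), (p3, 3) — or both non-accepting, so no string is accepted by exactly one of the machines: L(M) \ L(N) and L(N) \ L(M) are both empty.
Hence every string is accepted by M iff it is accepted by N, and the two languages coincide.

Yes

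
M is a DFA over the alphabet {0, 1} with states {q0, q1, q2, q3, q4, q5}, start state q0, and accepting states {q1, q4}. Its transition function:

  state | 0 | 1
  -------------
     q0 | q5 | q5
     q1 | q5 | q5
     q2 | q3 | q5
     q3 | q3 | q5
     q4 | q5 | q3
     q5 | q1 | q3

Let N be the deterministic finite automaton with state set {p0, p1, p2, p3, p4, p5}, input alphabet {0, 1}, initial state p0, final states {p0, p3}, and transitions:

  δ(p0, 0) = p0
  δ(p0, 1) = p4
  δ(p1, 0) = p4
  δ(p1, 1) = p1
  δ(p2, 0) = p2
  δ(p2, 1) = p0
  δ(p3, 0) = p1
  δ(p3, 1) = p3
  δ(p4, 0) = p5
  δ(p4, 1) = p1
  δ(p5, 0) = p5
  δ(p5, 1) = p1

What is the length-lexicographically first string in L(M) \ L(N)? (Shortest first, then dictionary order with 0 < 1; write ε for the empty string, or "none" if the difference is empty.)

The string 10 is accepted by M but not by N.
No shorter string lies in the difference, and 10 is the lexicographically first length-2 string in L(M) \ L(N).

10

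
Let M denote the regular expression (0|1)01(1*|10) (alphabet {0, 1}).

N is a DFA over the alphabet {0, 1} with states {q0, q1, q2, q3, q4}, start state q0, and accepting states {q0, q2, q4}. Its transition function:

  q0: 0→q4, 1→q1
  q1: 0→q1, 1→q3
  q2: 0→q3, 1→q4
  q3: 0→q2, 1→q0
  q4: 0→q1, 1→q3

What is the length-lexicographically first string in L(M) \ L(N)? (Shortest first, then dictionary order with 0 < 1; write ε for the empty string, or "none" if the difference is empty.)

The string 001 is accepted by M but not by N.
No shorter string lies in the difference, and 001 is the lexicographically first length-3 string in L(M) \ L(N).

001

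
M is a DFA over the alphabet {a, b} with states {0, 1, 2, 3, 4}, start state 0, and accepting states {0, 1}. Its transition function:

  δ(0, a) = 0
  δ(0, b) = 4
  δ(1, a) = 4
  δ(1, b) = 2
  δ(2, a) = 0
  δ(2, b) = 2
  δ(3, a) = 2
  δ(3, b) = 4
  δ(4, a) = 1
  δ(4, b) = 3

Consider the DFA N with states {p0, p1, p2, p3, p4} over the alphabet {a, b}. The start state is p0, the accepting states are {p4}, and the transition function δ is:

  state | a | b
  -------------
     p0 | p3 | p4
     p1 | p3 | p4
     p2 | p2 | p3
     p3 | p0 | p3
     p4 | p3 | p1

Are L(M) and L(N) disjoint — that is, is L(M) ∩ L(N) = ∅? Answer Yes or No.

Yes

Exploring the product automaton M × N from the start pair (0, p0), following both machines on each input symbol, reaches 15 state pairs: (0, p0), (0, p3), (4, p4), (4, p3), (1, p3), (3, p1), (1, p0), (3, p3), (4, p0), (2, p3), (2, p4), (2, p0), (3, p4), (2, p1), (4, p1).
M accepts in {0, 1} and N accepts in {p4}; no reachable pair has both components accepting, so no string drives both machines to acceptance simultaneously and L(M) ∩ L(N) = ∅.
So no string is accepted by both, and the intersection is empty.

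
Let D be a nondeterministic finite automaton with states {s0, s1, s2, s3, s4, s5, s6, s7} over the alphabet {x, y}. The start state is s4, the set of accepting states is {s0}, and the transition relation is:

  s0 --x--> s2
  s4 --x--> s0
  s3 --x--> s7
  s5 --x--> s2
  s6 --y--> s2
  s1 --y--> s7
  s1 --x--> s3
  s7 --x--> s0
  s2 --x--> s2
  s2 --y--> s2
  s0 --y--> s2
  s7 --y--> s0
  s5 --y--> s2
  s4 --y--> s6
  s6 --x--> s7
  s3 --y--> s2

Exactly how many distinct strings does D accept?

The useful subgraph on states {s0, s4, s6, s7} is acyclic, so L(D) is finite; the longest accepting path visits 4 useful states, giving maximum string length 3.
Counting accepting paths from s4 by length: 1 of length 1, 2 of length 3. Total 3.

3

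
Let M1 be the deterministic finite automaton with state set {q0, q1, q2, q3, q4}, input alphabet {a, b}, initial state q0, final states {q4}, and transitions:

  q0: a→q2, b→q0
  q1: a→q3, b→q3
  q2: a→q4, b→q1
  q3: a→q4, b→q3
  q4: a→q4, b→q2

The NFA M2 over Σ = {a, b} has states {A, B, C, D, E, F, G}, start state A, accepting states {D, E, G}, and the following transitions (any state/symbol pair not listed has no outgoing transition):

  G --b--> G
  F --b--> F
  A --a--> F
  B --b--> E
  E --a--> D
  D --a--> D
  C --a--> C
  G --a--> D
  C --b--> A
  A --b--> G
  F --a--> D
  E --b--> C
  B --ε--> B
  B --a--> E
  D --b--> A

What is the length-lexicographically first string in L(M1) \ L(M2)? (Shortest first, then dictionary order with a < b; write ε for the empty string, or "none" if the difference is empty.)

aaba

The string aaba is accepted by M1 but not by M2.
No shorter string lies in the difference, and aaba is the lexicographically first length-4 string in L(M1) \ L(M2).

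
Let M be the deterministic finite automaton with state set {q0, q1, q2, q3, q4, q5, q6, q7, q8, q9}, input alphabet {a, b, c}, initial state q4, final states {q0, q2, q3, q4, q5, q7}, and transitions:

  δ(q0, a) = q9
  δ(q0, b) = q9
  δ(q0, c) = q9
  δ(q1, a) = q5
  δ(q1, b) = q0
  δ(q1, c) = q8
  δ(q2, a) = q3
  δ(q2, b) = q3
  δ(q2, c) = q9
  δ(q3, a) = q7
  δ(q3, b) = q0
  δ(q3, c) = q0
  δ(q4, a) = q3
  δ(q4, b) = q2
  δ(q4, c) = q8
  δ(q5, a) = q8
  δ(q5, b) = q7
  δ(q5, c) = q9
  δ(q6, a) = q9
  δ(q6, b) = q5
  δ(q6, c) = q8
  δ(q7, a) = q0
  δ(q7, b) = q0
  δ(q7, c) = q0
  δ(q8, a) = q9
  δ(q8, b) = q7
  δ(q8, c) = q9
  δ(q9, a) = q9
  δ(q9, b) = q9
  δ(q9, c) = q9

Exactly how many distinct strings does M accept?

27

The useful subgraph on states {q0, q2, q3, q4, q7, q8} is acyclic, so L(M) is finite; the longest accepting path visits 5 useful states, giving maximum string length 4.
Counting accepting paths from q4 by length: 1 of length 0, 2 of length 1, 6 of length 2, 12 of length 3, 6 of length 4. Total 27.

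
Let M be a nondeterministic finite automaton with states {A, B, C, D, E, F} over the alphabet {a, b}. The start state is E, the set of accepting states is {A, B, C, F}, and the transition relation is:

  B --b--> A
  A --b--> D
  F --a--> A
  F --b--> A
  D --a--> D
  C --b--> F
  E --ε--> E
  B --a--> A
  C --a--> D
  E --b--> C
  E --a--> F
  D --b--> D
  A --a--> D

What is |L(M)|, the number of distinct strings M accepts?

The useful subgraph on states {A, C, E, F} is acyclic, so L(M) is finite; the longest accepting path visits 4 useful states, giving maximum string length 3.
Counting accepting paths from E by length: 2 of length 1, 3 of length 2, 2 of length 3. Total 7.

7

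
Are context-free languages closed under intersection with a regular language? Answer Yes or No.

Run a PDA for the context-free language and a DFA for the regular one in parallel (product of finite controls, the PDA's stack unchanged, the DFA advancing only on input moves); the product PDA accepts exactly the intersection. (Intersection of two CFLs, by contrast, can fail to be context-free.)
So the context-free languages are closed under intersection with a regular language.

Yes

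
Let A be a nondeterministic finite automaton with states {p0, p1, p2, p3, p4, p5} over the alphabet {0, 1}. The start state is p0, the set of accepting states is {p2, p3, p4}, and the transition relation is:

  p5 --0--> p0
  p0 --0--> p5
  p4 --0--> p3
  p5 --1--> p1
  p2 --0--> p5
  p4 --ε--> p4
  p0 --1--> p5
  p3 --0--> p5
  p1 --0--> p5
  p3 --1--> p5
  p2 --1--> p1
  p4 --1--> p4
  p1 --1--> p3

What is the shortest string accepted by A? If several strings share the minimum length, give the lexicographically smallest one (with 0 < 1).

A breadth-first search from p0 reaches an accepting state first via the path p0 → p5 → p1 → p3 on input 011.
No string of length < 3 is accepted (BFS exhausts all shorter strings without reaching an accepting state), and 011 is the lexicographically least accepting string of length 3.

011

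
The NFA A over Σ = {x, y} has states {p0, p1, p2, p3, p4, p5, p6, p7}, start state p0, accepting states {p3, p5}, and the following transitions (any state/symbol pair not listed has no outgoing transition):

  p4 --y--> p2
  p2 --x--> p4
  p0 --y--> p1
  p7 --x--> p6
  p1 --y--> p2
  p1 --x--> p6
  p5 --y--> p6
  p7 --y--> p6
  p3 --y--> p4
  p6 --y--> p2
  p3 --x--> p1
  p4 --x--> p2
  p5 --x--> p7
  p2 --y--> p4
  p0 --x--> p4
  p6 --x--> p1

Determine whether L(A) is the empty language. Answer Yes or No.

The states reachable from the start state are {p0, p1, p2, p4, p6}.
None of the accepting states {p3, p5} is reachable, so no string is accepted and L(A) = ∅.

Yes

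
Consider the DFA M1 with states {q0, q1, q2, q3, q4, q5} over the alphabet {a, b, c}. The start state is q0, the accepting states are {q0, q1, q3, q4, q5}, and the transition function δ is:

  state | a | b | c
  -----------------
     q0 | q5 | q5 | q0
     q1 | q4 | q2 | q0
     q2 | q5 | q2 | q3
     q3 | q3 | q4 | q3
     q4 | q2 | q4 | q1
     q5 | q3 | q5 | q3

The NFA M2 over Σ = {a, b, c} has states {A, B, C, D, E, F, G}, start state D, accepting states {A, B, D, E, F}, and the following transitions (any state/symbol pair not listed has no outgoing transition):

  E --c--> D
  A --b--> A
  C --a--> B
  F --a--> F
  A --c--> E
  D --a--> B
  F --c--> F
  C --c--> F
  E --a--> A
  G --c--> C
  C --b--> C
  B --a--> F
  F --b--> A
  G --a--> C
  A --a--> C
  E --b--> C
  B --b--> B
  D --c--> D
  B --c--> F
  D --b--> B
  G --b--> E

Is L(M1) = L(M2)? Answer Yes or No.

Exploring the product automaton M1 × M2 from the start pair (q0, D), following both machines on each input symbol, reaches 6 state pairs: (q0, D), (q5, B), (q3, F), (q4, A), (q2, C), (q1, E).
M1 accepts in {q0, q1, q3, q4, q5} and M2 accepts in {A, B, D, E, F}. In every reachable pair the two components are either both accepting — (q0, D), (q5, B), (q3, F), (q4, A), (q1, E) — or both non-accepting, so no string is accepted by exactly one of the machines: L(M1) \ L(M2) and L(M2) \ L(M1) are both empty.
Hence every string is accepted by M1 iff it is accepted by M2, and the two languages coincide.

Yes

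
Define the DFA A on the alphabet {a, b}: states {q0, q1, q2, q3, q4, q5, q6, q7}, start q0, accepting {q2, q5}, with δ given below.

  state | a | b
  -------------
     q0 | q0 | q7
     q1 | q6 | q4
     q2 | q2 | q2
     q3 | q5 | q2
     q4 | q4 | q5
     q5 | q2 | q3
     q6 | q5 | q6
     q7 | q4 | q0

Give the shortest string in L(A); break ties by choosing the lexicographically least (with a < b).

A breadth-first search from q0 reaches an accepting state first via the path q0 → q7 → q4 → q5 on input bab.
No string of length < 3 is accepted (BFS exhausts all shorter strings without reaching an accepting state), and bab is the lexicographically least accepting string of length 3.

bab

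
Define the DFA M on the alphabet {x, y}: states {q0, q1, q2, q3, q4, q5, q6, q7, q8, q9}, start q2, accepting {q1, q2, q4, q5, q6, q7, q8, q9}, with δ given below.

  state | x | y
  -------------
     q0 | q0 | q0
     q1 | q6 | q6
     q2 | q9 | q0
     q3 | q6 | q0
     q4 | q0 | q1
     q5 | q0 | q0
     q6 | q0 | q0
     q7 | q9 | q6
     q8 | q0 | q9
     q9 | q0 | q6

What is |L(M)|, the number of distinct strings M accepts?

3

The useful subgraph on states {q2, q6, q9} is acyclic, so L(M) is finite; the longest accepting path visits 3 useful states, giving maximum string length 2.
Counting accepting paths from q2 by length: 1 of length 0, 1 of length 1, 1 of length 2. Total 3.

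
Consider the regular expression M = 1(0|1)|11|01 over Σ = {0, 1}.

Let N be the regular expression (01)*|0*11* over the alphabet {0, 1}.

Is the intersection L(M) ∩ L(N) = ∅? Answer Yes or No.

No

The string 01 is accepted by both M and N.
Hence L(M) ∩ L(N) ≠ ∅.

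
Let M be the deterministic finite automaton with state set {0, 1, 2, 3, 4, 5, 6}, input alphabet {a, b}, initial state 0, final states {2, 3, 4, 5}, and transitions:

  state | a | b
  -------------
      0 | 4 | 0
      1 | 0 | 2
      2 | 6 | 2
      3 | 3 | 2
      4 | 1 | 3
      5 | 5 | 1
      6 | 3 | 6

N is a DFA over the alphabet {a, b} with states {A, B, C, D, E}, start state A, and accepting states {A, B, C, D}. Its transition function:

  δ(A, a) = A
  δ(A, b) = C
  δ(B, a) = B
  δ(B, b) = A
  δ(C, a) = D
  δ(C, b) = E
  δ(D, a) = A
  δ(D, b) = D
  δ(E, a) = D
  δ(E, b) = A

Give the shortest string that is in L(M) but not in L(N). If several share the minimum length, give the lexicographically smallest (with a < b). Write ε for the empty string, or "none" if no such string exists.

The string abb is accepted by M but not by N.
No shorter string lies in the difference, and abb is the lexicographically first length-3 string in L(M) \ L(N).

abb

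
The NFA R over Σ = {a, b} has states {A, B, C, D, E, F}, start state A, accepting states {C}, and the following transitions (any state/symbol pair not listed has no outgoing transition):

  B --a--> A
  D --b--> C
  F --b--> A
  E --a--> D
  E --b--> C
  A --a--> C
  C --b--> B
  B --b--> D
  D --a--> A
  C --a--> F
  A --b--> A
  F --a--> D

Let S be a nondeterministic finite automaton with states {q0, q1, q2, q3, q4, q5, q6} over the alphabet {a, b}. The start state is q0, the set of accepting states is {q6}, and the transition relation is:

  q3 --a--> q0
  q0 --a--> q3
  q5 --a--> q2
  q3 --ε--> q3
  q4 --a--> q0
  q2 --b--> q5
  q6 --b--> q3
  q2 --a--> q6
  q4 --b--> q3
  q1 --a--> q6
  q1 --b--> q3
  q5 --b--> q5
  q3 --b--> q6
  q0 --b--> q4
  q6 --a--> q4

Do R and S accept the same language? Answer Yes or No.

The string a is accepted by R but rejected by S.
So L(R) ≠ L(S).

No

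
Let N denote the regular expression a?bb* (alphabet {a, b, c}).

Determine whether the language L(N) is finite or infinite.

The expression contains a Kleene star applied to a subexpression that matches at least one nonempty string, so it matches strings of unbounded length.
Hence L(N) is infinite.

infinite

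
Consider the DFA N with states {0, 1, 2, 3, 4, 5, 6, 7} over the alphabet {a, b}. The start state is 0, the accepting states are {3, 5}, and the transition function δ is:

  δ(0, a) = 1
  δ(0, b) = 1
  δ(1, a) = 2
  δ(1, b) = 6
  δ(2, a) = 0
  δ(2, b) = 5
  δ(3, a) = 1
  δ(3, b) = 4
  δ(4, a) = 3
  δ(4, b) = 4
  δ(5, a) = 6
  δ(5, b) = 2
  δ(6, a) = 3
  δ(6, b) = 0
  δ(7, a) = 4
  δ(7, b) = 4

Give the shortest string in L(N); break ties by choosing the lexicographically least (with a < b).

A breadth-first search from 0 reaches an accepting state first via the path 0 → 1 → 2 → 5 on input aab.
No string of length < 3 is accepted (BFS exhausts all shorter strings without reaching an accepting state), and aab is the lexicographically least accepting string of length 3.

aab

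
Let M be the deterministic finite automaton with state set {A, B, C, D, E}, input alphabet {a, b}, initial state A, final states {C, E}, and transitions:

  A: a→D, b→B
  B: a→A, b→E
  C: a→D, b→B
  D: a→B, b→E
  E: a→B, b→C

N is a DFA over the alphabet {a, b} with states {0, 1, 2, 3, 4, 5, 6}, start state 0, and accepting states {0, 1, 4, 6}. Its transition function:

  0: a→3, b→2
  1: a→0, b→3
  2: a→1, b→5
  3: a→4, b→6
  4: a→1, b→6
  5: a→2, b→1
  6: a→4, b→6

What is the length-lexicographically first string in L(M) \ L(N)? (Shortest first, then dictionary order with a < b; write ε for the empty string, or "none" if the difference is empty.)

bb

The string bb is accepted by M but not by N.
No shorter string lies in the difference, and bb is the lexicographically first length-2 string in L(M) \ L(N).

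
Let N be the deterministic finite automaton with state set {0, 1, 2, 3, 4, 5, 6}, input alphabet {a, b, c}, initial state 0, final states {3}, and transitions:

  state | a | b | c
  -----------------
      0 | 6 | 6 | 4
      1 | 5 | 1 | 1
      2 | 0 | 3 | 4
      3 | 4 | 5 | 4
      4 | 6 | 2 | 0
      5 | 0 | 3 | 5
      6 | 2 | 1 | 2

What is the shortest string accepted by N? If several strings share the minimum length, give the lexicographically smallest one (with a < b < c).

aab

A breadth-first search from 0 reaches an accepting state first via the path 0 → 6 → 2 → 3 on input aab.
No string of length < 3 is accepted (BFS exhausts all shorter strings without reaching an accepting state), and aab is the lexicographically least accepting string of length 3.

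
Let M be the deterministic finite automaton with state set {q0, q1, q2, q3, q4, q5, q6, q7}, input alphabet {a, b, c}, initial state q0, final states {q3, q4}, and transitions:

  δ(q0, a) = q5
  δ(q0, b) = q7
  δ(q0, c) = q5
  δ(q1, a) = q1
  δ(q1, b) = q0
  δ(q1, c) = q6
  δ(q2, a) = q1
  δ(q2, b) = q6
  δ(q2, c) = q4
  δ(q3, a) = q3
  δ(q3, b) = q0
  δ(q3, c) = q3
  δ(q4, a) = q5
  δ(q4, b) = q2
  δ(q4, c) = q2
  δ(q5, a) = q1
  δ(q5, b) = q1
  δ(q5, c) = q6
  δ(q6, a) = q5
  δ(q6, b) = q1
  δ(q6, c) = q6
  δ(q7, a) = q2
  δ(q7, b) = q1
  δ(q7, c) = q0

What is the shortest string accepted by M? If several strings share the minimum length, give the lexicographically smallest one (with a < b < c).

bac

A breadth-first search from q0 reaches an accepting state first via the path q0 → q7 → q2 → q4 on input bac.
No string of length < 3 is accepted (BFS exhausts all shorter strings without reaching an accepting state), and bac is the lexicographically least accepting string of length 3.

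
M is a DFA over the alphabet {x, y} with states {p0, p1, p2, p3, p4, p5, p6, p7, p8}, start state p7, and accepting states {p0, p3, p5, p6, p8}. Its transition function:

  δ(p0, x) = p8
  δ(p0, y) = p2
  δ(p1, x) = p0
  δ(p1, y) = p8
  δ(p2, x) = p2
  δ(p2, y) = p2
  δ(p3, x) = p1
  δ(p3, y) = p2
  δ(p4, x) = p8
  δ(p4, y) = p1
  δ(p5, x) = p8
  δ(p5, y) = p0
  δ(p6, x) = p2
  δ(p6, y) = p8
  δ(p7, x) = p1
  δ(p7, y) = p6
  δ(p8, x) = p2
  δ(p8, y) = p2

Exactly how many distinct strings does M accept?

5

The useful subgraph on states {p0, p1, p6, p7, p8} is acyclic, so L(M) is finite; the longest accepting path visits 4 useful states, giving maximum string length 3.
Counting accepting paths from p7 by length: 1 of length 1, 3 of length 2, 1 of length 3. Total 5.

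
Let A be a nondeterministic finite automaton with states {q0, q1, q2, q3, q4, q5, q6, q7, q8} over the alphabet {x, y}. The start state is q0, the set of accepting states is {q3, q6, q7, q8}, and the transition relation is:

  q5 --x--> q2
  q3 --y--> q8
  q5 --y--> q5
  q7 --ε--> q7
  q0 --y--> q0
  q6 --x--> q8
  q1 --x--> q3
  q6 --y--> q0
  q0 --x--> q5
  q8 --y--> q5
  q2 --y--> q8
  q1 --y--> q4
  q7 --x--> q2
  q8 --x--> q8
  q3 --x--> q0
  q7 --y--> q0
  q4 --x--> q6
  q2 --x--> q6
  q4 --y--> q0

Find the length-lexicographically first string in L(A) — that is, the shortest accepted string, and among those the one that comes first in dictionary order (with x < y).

A breadth-first search from q0 reaches an accepting state first via the path q0 → q5 → q2 → q6 on input xxx.
No string of length < 3 is accepted (BFS exhausts all shorter strings without reaching an accepting state), and xxx is the lexicographically least accepting string of length 3.

xxx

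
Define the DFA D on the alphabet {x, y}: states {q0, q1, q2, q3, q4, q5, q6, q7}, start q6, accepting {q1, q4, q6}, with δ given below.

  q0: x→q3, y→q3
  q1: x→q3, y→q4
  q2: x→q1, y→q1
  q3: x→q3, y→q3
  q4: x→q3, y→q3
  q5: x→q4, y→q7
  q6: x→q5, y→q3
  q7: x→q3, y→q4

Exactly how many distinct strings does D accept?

3

The useful subgraph on states {q4, q5, q6, q7} is acyclic, so L(D) is finite; the longest accepting path visits 4 useful states, giving maximum string length 3.
Counting accepting paths from q6 by length: 1 of length 0, 1 of length 2, 1 of length 3. Total 3.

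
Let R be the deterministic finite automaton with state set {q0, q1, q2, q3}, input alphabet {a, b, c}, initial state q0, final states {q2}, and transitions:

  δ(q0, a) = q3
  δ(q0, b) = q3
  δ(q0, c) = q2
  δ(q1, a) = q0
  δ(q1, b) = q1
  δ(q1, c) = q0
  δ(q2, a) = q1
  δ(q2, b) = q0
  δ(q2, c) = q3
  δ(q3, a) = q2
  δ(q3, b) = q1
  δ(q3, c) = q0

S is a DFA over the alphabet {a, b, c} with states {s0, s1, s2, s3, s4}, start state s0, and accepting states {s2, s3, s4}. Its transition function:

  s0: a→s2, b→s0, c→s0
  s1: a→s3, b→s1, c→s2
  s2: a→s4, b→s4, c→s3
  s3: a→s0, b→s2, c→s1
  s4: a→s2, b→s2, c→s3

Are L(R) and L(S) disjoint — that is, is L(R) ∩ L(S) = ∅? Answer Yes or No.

No

The string aa is accepted by both R and S.
Hence L(R) ∩ L(S) ≠ ∅.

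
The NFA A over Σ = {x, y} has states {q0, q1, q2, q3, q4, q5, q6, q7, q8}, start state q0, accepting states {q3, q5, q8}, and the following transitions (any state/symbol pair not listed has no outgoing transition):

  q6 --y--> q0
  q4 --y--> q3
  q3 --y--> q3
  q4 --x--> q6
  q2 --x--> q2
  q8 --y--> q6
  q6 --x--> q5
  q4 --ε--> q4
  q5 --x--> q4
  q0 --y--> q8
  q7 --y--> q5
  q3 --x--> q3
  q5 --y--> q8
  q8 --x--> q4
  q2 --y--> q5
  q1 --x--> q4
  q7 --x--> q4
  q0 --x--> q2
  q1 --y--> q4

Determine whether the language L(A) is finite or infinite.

State q3 is reachable from the start and can reach an accepting state, and it lies on the cycle q3 → q3.
Traversing that cycle any number of times yields accepted strings of unbounded length, so the language is infinite.

infinite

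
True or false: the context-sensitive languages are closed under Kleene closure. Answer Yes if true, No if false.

An LBA guesses a factorisation of the input into blocks (marking block boundaries on a second track) and verifies each block with the LBA for L; this uses no space beyond the input, so L* is context-sensitive.
So the context-sensitive languages are closed under Kleene star.

Yes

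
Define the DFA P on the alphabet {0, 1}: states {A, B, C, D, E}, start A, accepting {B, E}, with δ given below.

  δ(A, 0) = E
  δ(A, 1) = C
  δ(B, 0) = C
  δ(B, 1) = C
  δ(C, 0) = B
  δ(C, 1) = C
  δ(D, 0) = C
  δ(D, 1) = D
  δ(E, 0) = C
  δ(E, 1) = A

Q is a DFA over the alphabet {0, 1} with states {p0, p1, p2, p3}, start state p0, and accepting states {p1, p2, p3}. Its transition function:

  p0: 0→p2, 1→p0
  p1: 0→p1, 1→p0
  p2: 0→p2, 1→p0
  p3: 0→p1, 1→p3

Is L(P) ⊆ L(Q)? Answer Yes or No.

Yes

Exploring the product automaton P × Q from the start pair (A, p0), following both machines on each input symbol, reaches 5 state pairs: (A, p0), (E, p2), (C, p0), (C, p2), (B, p2).
P accepts in {B, E} and Q accepts in {p1, p2, p3}. The reachable pairs whose P-component is accepting are (E, p2), (B, p2); in each of them the Q-component is accepting too, so the product for L(P) \ L(Q) (P-component accepting, Q-component rejecting) has no reachable accepting pair and the difference is empty.
Hence every string in L(P) is also in L(Q).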